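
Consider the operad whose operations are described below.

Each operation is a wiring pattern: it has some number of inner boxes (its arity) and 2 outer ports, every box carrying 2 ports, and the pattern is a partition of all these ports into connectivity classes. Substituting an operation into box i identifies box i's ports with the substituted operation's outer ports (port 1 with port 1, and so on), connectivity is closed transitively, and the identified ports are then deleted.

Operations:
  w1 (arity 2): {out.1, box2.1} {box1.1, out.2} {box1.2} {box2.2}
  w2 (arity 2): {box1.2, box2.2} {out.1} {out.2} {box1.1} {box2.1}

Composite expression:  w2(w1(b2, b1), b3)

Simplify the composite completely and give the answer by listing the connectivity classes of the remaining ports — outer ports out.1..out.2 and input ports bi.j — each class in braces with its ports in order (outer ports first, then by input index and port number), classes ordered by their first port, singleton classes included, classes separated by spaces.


Substituting into w2 glues patterns; closure does the rest.
stage w1: inputs (b2, b1), connectivity {out.1, b1.1} {out.2, b2.1} {b1.2} {b2.2}, out.j its boundary
stage w2: inputs (b2, b1, b3), connectivity {out.1} {out.2} {b1.1} {b1.2} {b2.1, b3.2} {b2.2} {b3.1}, out.j its boundary

{out.1} {out.2} {b1.1} {b1.2} {b2.1, b3.2} {b2.2} {b3.1}


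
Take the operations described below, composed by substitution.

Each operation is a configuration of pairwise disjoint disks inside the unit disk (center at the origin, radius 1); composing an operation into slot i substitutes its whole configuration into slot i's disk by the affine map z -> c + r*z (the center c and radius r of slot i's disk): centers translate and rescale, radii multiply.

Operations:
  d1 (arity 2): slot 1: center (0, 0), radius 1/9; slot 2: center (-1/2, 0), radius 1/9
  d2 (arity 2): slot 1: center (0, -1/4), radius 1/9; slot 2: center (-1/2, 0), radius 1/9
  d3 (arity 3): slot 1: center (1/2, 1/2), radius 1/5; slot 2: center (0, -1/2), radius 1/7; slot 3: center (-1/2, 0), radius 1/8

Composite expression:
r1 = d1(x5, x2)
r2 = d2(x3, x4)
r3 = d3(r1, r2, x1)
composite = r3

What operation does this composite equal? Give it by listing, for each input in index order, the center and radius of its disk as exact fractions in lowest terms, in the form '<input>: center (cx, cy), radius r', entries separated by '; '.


x1: center (-1/2, 0), radius 1/8; x2: center (2/5, 1/2), radius 1/45; x3: center (0, -15/28), radius 1/63; x4: center (-1/14, -1/2), radius 1/63; x5: center (1/2, 1/2), radius 1/45


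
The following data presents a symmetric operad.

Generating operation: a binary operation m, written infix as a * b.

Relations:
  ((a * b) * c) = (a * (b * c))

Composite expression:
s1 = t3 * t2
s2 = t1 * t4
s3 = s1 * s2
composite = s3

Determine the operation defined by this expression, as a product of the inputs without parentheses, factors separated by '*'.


Under associativity of m, the answer is the t's in reading order.
(t3 * t2) collapses to t3 * t2
(t1 * t4) collapses to t1 * t4
((t3 * t2) * (t1 * t4)) collapses to t3 * t2 * t1 * t4

t3 * t2 * t1 * t4


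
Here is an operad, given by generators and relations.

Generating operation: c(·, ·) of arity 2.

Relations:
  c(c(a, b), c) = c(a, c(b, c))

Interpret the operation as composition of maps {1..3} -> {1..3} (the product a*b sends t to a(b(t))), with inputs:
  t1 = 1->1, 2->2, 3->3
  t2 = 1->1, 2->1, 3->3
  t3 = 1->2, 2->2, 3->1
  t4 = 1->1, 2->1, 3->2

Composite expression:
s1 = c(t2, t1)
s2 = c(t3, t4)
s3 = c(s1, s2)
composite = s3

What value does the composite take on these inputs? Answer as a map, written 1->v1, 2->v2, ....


c(t2, t1) = 1->1, 2->1, 3->3
c(t3, t4) = 1->2, 2->2, 3->2
c(c(t2, t1), c(t3, t4)) = 1->1, 2->1, 3->1

1->1, 2->1, 3->1


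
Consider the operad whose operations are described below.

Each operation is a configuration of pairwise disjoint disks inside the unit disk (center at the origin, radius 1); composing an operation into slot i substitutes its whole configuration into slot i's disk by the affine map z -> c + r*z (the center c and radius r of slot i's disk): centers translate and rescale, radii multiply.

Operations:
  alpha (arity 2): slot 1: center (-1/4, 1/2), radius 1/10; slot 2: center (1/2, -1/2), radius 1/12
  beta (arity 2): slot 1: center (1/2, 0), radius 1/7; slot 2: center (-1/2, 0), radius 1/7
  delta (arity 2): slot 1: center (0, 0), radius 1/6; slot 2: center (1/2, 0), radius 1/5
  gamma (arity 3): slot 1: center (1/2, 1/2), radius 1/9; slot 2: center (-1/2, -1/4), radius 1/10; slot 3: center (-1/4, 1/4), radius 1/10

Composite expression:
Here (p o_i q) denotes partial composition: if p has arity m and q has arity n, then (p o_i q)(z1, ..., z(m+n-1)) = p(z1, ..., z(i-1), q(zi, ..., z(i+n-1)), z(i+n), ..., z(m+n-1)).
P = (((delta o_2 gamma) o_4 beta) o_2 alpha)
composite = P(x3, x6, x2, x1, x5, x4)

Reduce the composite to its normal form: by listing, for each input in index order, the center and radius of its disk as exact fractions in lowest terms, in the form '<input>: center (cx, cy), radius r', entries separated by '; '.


x1: center (2/5, -1/20), radius 1/50; x2: center (11/18, 4/45), radius 1/540; x3: center (0, 0), radius 1/6; x4: center (11/25, 1/20), radius 1/350; x5: center (23/50, 1/20), radius 1/350; x6: center (107/180, 1/9), radius 1/450

Only the slot chain above each x matters under delta; compose those maps.
tracing x3 down its 1-map path: center (0, 0), radius 1/6
tracing x6 down its 3-map path: center (107/180, 1/9), radius 1/450
tracing x2 down its 3-map path: center (11/18, 4/45), radius 1/540
tracing x1 down its 2-map path: center (2/5, -1/20), radius 1/50
tracing x5 down its 3-map path: center (23/50, 1/20), radius 1/350
tracing x4 down its 3-map path: center (11/25, 1/20), radius 1/350


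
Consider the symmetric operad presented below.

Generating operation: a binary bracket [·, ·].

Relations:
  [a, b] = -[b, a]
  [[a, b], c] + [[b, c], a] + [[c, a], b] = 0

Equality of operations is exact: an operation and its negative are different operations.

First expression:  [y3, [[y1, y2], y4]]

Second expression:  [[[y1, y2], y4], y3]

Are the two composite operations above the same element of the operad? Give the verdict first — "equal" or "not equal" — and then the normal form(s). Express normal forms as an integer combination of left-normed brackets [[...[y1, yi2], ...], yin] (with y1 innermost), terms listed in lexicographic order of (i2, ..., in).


not equal: they reduce to -[[[y1, y2], y4], y3] and [[[y1, y2], y4], y3]

The first expression, normalized: -[[[y1, y2], y4], y3]
The second expression, normalized: [[[y1, y2], y4], y3]
The normal forms differ: not equal.


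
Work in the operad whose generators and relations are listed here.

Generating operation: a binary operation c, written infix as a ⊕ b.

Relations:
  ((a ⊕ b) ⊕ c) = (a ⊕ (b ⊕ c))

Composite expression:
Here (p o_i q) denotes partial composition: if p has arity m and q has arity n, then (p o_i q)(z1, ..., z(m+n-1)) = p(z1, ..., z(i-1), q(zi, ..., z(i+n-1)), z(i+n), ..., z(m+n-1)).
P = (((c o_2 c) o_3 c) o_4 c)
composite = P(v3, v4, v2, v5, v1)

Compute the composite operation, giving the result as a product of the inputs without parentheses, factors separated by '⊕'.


v3 ⊕ v4 ⊕ v2 ⊕ v5 ⊕ v1

Key point: c is associative — brackets drop, the v-order remains.
(v5 ⊕ v1) spells out as v5 ⊕ v1
(v2 ⊕ (v5 ⊕ v1)) spells out as v2 ⊕ v5 ⊕ v1
(v4 ⊕ (v2 ⊕ (v5 ⊕ v1))) spells out as v4 ⊕ v2 ⊕ v5 ⊕ v1
(v3 ⊕ (v4 ⊕ (v2 ⊕ (v5 ⊕ v1)))) spells out as v3 ⊕ v4 ⊕ v2 ⊕ v5 ⊕ v1


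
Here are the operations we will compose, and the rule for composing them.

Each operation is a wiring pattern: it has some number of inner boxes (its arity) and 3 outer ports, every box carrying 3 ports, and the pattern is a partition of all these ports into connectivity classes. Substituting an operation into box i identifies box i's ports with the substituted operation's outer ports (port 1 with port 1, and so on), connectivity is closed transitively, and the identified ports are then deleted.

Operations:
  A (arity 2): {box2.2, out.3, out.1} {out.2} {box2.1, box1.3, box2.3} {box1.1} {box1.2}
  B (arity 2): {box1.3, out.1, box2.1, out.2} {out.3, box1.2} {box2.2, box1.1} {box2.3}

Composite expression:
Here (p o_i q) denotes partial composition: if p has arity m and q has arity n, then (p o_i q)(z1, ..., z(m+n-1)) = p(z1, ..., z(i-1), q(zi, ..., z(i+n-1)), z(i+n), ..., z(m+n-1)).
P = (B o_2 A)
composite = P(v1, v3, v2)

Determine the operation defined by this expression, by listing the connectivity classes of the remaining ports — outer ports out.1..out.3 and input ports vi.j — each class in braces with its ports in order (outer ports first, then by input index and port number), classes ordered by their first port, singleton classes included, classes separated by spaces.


{out.1, out.2, v1.3, v2.2} {out.3, v1.2} {v1.1} {v2.1, v2.3, v3.3} {v3.1} {v3.2}


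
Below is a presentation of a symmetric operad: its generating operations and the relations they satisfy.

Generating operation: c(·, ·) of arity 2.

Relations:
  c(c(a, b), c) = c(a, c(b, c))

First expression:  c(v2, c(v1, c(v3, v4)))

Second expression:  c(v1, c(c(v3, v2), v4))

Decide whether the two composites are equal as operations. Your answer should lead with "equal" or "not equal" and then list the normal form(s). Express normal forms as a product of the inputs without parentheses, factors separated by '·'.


not equal: they reduce to v2 · v1 · v3 · v4 and v1 · v3 · v2 · v4

The first expression reduces to v2 · v1 · v3 · v4
The second expression reduces to v1 · v3 · v2 · v4
Distinct normal forms: not equal.


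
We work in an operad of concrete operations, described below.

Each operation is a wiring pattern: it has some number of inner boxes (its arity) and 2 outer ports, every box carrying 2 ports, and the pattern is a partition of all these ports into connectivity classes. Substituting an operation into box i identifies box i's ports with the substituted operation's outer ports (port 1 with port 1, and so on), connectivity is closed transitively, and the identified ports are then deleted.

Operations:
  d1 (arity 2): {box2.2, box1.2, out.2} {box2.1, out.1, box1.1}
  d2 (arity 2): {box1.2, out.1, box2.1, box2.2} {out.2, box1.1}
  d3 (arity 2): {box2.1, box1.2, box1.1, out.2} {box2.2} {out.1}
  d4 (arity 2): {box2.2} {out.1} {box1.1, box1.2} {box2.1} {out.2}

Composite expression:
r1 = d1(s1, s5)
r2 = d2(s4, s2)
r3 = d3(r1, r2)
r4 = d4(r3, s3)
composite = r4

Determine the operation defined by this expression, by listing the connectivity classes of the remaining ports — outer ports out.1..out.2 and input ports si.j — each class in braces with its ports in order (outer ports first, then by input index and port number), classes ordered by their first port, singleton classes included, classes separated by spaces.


Substituting into d4 glues patterns; closure does the rest.
d1 over (s1, s5) gives {out.1, s1.1, s5.1} {out.2, s1.2, s5.2}, out.j being that stage's outer ports
d2 over (s4, s2) gives {out.1, s2.1, s2.2, s4.2} {out.2, s4.1}, out.j being that stage's outer ports
d3 over (s1, s5, s4, s2) gives {out.1} {out.2, s1.1, s1.2, s2.1, s2.2, s4.2, s5.1, s5.2} {s4.1}, out.j being that stage's outer ports
d4 over (s1, s5, s4, s2, s3) gives {out.1} {out.2} {s1.1, s1.2, s2.1, s2.2, s4.2, s5.1, s5.2} {s3.1} {s3.2} {s4.1}, out.j being that stage's outer ports

{out.1} {out.2} {s1.1, s1.2, s2.1, s2.2, s4.2, s5.1, s5.2} {s3.1} {s3.2} {s4.1}


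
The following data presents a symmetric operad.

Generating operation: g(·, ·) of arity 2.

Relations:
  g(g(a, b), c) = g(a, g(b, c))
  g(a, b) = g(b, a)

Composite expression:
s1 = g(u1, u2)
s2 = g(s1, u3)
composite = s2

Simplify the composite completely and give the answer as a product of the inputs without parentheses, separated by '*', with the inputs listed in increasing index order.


u1 * u2 * u3

Any arrangement under g is one operation, so sort the u-inputs.
g(u1, u2) unparenthesizes to u1 * u2
g(g(u1, u2), u3) unparenthesizes to u1 * u2 * u3
commutativity sorts the factors: u1 * u2 * u3


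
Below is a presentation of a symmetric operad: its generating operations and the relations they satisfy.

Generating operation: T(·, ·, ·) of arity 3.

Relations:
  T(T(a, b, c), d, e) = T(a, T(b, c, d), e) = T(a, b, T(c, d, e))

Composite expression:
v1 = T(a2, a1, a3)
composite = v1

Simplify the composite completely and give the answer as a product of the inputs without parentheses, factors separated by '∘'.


a2 ∘ a1 ∘ a3

Every regrouping of T is equal, so read the a-inputs in written order.
T(a2, a1, a3) spells out as a2 ∘ a1 ∘ a3


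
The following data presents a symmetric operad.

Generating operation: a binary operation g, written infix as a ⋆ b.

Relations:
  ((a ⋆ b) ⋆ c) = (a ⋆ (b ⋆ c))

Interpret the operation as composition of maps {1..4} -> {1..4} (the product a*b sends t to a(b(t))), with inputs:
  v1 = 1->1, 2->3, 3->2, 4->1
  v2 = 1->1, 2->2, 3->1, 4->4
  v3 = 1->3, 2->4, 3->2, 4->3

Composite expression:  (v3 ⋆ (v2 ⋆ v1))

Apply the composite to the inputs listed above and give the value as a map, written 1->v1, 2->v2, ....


(v2 ⋆ v1) = 1->1, 2->1, 3->2, 4->1
(v3 ⋆ (v2 ⋆ v1)) = 1->3, 2->3, 3->4, 4->3

1->3, 2->3, 3->4, 4->3


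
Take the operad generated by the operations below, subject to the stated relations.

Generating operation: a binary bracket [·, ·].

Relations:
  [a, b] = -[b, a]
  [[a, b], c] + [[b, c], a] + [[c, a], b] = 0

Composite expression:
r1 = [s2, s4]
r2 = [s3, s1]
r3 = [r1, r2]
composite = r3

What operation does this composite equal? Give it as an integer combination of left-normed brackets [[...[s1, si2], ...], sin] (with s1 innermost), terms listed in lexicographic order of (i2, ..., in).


A multilinear Lie element is pinned by s1-initial words (s1 innermost).
Composite bracket: [[s2, s4], [s3, s1]]
Under [a, b] = ab - ba we get 8 signed associative words (2^3 = 8).
Coefficients come from the s1-initial words:
  sign of s1s3s2s4 is +1, so it contributes +[[[s1, s3], s2], s4]
  sign of s1s3s4s2 is -1, so it contributes -[[[s1, s3], s4], s2]

[[[s1, s3], s2], s4] - [[[s1, s3], s4], s2]


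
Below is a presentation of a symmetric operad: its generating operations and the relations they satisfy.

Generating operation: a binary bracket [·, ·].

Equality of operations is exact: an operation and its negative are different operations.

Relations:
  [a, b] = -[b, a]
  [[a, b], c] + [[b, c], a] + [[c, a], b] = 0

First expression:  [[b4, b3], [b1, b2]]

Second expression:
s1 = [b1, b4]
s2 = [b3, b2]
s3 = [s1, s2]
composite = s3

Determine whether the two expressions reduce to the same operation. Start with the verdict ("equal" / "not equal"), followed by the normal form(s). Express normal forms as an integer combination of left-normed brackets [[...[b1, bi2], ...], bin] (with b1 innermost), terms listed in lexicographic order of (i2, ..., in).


not equal: they reduce to [[[b1, b2], b3], b4] - [[[b1, b2], b4], b3] and -[[[b1, b4], b2], b3] + [[[b1, b4], b3], b2]


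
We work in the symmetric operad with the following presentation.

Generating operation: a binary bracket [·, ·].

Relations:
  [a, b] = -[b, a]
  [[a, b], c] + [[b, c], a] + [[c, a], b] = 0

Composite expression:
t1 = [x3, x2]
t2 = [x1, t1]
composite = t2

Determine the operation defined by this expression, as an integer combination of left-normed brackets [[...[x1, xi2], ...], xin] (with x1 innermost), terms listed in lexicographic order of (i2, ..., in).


-[[x1, x2], x3] + [[x1, x3], x2]

Skip Jacobi rewriting: expand, keep x1-initial words, read off terms.
Composite bracket: [x1, [x3, x2]]
Full expansion: 4 signed words from ab - ba (2^2 = 4).
Keep just the words that open with x1:
  word x1x2x3 has sign -1, contributing -[[x1, x2], x3]
  word x1x3x2 has sign +1, contributing +[[x1, x3], x2]


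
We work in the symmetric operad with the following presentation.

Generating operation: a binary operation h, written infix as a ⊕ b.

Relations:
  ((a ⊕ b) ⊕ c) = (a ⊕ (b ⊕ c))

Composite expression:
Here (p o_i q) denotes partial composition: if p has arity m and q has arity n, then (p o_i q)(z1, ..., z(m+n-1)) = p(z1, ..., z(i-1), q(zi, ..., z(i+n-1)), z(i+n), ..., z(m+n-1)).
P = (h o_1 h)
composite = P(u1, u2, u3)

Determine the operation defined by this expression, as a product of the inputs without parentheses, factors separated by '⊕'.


u1 ⊕ u2 ⊕ u3

Under associativity of h, the answer is the u's in reading order.
(u1 ⊕ u2) unparenthesizes to u1 ⊕ u2
((u1 ⊕ u2) ⊕ u3) unparenthesizes to u1 ⊕ u2 ⊕ u3


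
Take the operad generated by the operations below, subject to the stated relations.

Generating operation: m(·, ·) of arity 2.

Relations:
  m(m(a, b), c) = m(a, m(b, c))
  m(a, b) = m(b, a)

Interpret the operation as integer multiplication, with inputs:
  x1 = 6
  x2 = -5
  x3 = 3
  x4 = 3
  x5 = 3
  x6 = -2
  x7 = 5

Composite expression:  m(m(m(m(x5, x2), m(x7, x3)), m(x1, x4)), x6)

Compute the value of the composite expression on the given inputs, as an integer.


8100


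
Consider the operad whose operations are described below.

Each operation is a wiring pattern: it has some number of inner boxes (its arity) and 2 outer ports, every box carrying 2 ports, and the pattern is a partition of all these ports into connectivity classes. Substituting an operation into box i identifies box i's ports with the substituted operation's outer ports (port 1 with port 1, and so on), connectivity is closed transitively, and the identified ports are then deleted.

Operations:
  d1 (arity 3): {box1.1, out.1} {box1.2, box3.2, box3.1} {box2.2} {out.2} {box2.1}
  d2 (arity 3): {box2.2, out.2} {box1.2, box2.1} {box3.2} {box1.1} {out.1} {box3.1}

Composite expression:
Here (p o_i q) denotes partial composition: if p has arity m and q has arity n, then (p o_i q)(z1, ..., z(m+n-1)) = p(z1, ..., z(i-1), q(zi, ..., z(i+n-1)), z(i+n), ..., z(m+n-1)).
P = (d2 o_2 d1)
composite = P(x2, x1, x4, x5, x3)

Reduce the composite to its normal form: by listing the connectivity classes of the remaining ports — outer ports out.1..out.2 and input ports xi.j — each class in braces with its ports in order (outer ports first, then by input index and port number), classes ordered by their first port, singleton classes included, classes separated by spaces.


{out.1} {out.2} {x1.1, x2.2} {x1.2, x5.1, x5.2} {x2.1} {x3.1} {x3.2} {x4.1} {x4.2}

After gluing at d2, chains via deleted ports link the x-ports.
after d1, the pattern on (x1, x4, x5) reads {out.1, x1.1} {out.2} {x1.2, x5.1, x5.2} {x4.1} {x4.2} (out.j = its outer ports)
after d2, the pattern on (x2, x1, x4, x5, x3) reads {out.1} {out.2} {x1.1, x2.2} {x1.2, x5.1, x5.2} {x2.1} {x3.1} {x3.2} {x4.1} {x4.2} (out.j = its outer ports)


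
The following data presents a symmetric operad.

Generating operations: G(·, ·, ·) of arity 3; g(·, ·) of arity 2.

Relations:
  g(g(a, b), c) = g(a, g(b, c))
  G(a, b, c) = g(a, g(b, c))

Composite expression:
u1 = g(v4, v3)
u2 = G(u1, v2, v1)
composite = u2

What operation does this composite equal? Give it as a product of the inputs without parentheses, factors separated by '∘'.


Every regrouping of G is equal, so read the v-inputs in written order.
g(v4, v3) reduces to v4 ∘ v3
G(g(v4, v3), v2, v1) reduces to v4 ∘ v3 ∘ v2 ∘ v1

v4 ∘ v3 ∘ v2 ∘ v1


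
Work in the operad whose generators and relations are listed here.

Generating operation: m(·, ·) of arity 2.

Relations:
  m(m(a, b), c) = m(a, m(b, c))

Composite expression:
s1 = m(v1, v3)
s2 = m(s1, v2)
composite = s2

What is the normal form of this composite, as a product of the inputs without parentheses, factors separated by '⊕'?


v1 ⊕ v3 ⊕ v2

Key point: m is associative — brackets drop, the v-order remains.
m(v1, v3) flattens to v1 ⊕ v3
m(m(v1, v3), v2) flattens to v1 ⊕ v3 ⊕ v2


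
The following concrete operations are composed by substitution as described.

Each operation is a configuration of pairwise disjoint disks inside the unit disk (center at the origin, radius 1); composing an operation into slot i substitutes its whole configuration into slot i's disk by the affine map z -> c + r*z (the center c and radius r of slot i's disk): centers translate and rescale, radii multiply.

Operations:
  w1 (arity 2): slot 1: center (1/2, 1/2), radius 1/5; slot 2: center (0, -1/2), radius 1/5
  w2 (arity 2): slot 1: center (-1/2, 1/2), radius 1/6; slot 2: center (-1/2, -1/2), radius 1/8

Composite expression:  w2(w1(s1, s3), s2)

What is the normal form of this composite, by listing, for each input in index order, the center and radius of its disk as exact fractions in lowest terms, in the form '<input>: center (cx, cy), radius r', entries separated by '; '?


s1: center (-5/12, 7/12), radius 1/30; s2: center (-1/2, -1/2), radius 1/8; s3: center (-1/2, 5/12), radius 1/30

Nesting under w2 composes maps z -> c + r*z down each s-path.
for s1, the 2-step affine chain lands on center (-5/12, 7/12), radius 1/30
for s3, the 2-step affine chain lands on center (-1/2, 5/12), radius 1/30
for s2, the 1-step affine chain lands on center (-1/2, -1/2), radius 1/8


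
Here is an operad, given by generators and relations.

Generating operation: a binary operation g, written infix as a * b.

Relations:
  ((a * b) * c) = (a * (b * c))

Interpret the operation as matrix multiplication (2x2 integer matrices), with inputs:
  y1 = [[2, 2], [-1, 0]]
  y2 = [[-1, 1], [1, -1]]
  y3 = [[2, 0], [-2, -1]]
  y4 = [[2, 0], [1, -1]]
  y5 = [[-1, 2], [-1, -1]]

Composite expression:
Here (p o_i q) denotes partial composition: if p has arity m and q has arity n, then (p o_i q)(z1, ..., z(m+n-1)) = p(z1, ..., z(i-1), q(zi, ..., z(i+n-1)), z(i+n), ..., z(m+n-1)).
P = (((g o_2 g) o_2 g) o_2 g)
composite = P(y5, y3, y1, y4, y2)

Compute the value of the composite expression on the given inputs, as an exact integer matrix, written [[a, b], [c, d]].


[[44, -44], [2, -2]]

(y3 * y1) = [[4, 4], [-3, -4]]
((y3 * y1) * y4) = [[12, -4], [-10, 4]]
(((y3 * y1) * y4) * y2) = [[-16, 16], [14, -14]]
(y5 * (((y3 * y1) * y4) * y2)) = [[44, -44], [2, -2]]


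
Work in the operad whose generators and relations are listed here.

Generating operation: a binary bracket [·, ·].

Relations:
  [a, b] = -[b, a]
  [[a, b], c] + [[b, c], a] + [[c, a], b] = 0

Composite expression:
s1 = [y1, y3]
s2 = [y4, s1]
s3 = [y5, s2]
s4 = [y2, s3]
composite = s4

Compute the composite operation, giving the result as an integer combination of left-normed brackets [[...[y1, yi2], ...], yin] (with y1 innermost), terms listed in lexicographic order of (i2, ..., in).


-[[[[y1, y3], y4], y5], y2]

Antisymmetry and Jacobi reduce to y1-anchored left-normed brackets.
Composite bracket: [y2, [y5, [y4, [y1, y3]]]]
Each bracket splits as ab - ba, giving 16 signed words (2^4 = 16).
Only words starting with y1 matter:
  y1y3y4y5y2 (sign -1) contributes -[[[[y1, y3], y4], y5], y2]


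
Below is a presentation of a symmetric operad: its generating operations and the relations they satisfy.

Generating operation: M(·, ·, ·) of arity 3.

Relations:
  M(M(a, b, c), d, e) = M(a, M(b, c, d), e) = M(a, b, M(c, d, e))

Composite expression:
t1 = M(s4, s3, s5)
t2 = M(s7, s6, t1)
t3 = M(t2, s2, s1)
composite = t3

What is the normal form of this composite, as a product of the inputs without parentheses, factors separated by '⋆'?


Associativity of M dissolves the nesting; only the s-input order survives.
M(s4, s3, s5) flattens to s4 ⋆ s3 ⋆ s5
M(s7, s6, M(s4, s3, s5)) flattens to s7 ⋆ s6 ⋆ s4 ⋆ s3 ⋆ s5
M(M(s7, s6, M(s4, s3, s5)), s2, s1) flattens to s7 ⋆ s6 ⋆ s4 ⋆ s3 ⋆ s5 ⋆ s2 ⋆ s1

s7 ⋆ s6 ⋆ s4 ⋆ s3 ⋆ s5 ⋆ s2 ⋆ s1


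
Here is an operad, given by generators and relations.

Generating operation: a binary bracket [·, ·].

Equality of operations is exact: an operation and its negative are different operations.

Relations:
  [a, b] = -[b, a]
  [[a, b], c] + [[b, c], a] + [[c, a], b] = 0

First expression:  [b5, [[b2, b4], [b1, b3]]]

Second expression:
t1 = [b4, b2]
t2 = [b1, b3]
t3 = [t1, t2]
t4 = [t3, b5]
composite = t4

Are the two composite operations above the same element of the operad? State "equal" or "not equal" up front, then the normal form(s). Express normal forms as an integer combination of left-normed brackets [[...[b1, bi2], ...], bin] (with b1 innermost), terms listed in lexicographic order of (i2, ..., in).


equal; both compose to [[[[b1, b3], b2], b4], b5] - [[[[b1, b3], b4], b2], b5]


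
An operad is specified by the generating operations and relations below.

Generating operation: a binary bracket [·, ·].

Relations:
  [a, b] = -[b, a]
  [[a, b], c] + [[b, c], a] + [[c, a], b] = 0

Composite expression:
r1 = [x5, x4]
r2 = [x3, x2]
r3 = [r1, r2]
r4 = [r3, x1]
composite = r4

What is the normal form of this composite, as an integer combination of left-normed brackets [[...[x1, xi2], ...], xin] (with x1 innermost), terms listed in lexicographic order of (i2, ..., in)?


[[[[x1, x2], x3], x4], x5] - [[[[x1, x2], x3], x5], x4] - [[[[x1, x3], x2], x4], x5] + [[[[x1, x3], x2], x5], x4] - [[[[x1, x4], x5], x2], x3] + [[[[x1, x4], x5], x3], x2] + [[[[x1, x5], x4], x2], x3] - [[[[x1, x5], x4], x3], x2]


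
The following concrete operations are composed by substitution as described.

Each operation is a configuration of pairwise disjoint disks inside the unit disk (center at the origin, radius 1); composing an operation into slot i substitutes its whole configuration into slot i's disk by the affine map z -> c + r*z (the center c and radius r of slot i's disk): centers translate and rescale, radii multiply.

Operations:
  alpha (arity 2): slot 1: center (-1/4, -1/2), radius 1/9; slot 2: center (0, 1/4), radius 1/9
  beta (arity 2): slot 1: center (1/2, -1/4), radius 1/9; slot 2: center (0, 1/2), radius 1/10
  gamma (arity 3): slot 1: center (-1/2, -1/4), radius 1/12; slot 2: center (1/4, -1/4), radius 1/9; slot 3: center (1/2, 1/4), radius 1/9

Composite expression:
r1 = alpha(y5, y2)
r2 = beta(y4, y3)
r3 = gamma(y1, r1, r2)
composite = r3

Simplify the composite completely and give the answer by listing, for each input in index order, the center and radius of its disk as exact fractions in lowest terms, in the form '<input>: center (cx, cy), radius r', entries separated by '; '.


y1: center (-1/2, -1/4), radius 1/12; y2: center (1/4, -2/9), radius 1/81; y3: center (1/2, 11/36), radius 1/90; y4: center (5/9, 2/9), radius 1/81; y5: center (2/9, -11/36), radius 1/81


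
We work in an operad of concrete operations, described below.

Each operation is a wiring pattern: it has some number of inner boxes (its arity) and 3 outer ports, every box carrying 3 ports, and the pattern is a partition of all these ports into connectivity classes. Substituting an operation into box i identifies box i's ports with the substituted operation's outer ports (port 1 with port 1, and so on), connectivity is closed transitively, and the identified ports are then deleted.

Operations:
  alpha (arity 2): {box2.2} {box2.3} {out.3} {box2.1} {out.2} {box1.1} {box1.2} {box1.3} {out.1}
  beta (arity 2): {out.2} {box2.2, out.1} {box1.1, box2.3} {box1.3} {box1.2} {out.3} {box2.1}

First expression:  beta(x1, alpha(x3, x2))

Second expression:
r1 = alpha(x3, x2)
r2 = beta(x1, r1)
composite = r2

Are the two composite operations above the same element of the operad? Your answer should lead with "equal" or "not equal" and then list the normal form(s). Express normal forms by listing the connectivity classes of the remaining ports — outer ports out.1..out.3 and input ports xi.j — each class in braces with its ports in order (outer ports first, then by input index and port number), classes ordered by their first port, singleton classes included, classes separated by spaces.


equal — both sides give {out.1} {out.2} {out.3} {x1.1} {x1.2} {x1.3} {x2.1} {x2.2} {x2.3} {x3.1} {x3.2} {x3.3}

The first expression reduces to {out.1} {out.2} {out.3} {x1.1} {x1.2} {x1.3} {x2.1} {x2.2} {x2.3} {x3.1} {x3.2} {x3.3}
The second expression reduces to {out.1} {out.2} {out.3} {x1.1} {x1.2} {x1.3} {x2.1} {x2.2} {x2.3} {x3.1} {x3.2} {x3.3}
One common form — equal.


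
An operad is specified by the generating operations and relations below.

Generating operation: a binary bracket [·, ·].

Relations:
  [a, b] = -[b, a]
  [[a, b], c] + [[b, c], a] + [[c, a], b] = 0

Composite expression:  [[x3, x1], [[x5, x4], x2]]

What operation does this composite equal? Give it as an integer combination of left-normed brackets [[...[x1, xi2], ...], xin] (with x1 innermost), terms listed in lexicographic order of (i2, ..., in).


-[[[[x1, x3], x2], x4], x5] + [[[[x1, x3], x2], x5], x4] + [[[[x1, x3], x4], x5], x2] - [[[[x1, x3], x5], x4], x2]

In the tensor algebra, words opening x1 carry the x1-anchored form.
Composite bracket: [[x3, x1], [[x5, x4], x2]]
Each bracket splits as ab - ba, giving 16 signed words (2^4 = 16).
Collect the words opening with x1:
  sign of x1x3x2x4x5 is -1, so it contributes -[[[[x1, x3], x2], x4], x5]
  sign of x1x3x2x5x4 is +1, so it contributes +[[[[x1, x3], x2], x5], x4]
  sign of x1x3x4x5x2 is +1, so it contributes +[[[[x1, x3], x4], x5], x2]
  sign of x1x3x5x4x2 is -1, so it contributes -[[[[x1, x3], x5], x4], x2]


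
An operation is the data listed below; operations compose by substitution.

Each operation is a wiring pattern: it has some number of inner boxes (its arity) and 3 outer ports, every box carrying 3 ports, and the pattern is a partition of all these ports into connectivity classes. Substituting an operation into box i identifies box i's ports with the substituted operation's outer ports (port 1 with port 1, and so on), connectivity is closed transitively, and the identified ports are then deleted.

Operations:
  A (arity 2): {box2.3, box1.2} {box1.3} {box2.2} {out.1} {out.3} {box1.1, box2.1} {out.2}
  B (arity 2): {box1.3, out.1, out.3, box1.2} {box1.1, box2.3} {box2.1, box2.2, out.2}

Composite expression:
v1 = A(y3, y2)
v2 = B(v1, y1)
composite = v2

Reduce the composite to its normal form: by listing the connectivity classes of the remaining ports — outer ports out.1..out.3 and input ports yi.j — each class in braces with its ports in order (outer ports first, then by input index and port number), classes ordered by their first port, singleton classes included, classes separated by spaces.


{out.1, out.3} {out.2, y1.1, y1.2} {y1.3} {y2.1, y3.1} {y2.2} {y2.3, y3.2} {y3.3}

Reachability decides: close wires over B-identified ports.
stage A: inputs (y3, y2), connectivity {out.1} {out.2} {out.3} {y2.1, y3.1} {y2.2} {y2.3, y3.2} {y3.3}, out.j its boundary
stage B: inputs (y3, y2, y1), connectivity {out.1, out.3} {out.2, y1.1, y1.2} {y1.3} {y2.1, y3.1} {y2.2} {y2.3, y3.2} {y3.3}, out.j its boundary


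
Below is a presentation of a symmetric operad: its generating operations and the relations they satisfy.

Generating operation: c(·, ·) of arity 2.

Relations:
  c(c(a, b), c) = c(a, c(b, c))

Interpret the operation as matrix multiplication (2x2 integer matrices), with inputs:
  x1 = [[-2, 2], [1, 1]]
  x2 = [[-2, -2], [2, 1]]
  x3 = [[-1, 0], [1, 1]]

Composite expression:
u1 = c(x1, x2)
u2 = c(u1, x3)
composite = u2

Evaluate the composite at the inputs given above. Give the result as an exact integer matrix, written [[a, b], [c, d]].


[[-2, 6], [-1, -1]]

c(x1, x2) = [[8, 6], [0, -1]]
c(c(x1, x2), x3) = [[-2, 6], [-1, -1]]


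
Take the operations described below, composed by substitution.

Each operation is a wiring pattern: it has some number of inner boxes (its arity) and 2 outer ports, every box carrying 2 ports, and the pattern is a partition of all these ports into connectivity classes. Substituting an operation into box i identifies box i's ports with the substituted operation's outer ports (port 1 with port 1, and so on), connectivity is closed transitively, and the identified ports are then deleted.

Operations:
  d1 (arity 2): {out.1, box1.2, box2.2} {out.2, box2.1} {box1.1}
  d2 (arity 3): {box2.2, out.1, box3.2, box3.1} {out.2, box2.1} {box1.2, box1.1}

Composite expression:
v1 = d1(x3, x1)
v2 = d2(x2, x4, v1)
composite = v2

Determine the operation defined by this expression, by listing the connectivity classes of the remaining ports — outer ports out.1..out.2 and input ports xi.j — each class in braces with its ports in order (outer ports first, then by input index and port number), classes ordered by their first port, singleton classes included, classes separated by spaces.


{out.1, x1.1, x1.2, x3.2, x4.2} {out.2, x4.1} {x2.1, x2.2} {x3.1}

Two ports join when wires chain via d2-identified ports.
composing d1 on (x3, x1), with out.j its own outer ports: {out.1, x1.2, x3.2} {out.2, x1.1} {x3.1}
composing d2 on (x2, x4, x3, x1), with out.j its own outer ports: {out.1, x1.1, x1.2, x3.2, x4.2} {out.2, x4.1} {x2.1, x2.2} {x3.1}


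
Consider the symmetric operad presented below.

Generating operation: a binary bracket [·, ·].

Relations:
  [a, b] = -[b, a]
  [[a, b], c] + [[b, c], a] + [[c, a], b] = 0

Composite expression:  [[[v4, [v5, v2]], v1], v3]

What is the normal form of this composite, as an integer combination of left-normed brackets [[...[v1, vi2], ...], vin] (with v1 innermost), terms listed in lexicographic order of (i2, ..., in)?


A multilinear Lie element is pinned by v1-initial words (v1 innermost).
Composite bracket: [[[v4, [v5, v2]], v1], v3]
Under [a, b] = ab - ba we get 16 signed associative words (2^4 = 16).
The v1-initial words carry the normal form:
  v1v2v5v4v3 appears with sign -1, giving the term -[[[[v1, v2], v5], v4], v3]
  v1v4v2v5v3 appears with sign +1, giving the term +[[[[v1, v4], v2], v5], v3]
  v1v4v5v2v3 appears with sign -1, giving the term -[[[[v1, v4], v5], v2], v3]
  v1v5v2v4v3 appears with sign +1, giving the term +[[[[v1, v5], v2], v4], v3]

-[[[[v1, v2], v5], v4], v3] + [[[[v1, v4], v2], v5], v3] - [[[[v1, v4], v5], v2], v3] + [[[[v1, v5], v2], v4], v3]


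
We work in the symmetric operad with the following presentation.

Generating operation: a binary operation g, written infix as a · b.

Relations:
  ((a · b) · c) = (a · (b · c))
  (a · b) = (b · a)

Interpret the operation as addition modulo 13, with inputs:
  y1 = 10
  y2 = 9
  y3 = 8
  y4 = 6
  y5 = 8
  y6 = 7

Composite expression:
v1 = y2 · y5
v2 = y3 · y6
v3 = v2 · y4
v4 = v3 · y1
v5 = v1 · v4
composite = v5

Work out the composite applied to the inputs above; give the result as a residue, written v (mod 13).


9 (mod 13)

(y2 · y5) = 4
(y3 · y6) = 2
((y3 · y6) · y4) = 8
(((y3 · y6) · y4) · y1) = 5
((y2 · y5) · (((y3 · y6) · y4) · y1)) = 9


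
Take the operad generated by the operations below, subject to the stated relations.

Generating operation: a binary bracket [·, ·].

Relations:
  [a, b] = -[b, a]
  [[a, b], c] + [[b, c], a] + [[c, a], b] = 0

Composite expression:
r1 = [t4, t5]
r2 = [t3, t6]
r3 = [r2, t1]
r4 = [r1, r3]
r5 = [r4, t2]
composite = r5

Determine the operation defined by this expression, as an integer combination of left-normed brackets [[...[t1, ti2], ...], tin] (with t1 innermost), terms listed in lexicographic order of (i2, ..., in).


[[[[[t1, t3], t6], t4], t5], t2] - [[[[[t1, t3], t6], t5], t4], t2] - [[[[[t1, t6], t3], t4], t5], t2] + [[[[[t1, t6], t3], t5], t4], t2]

In the tensor algebra, words opening t1 carry the t1-anchored form.
Composite bracket: [[[t4, t5], [[t3, t6], t1]], t2]
Applying ab - ba throughout gives 32 signed words (2^5 = 32).
Keep just the words that open with t1:
  sign of t1t3t6t4t5t2 is +1, so it contributes +[[[[[t1, t3], t6], t4], t5], t2]
  sign of t1t3t6t5t4t2 is -1, so it contributes -[[[[[t1, t3], t6], t5], t4], t2]
  sign of t1t6t3t4t5t2 is -1, so it contributes -[[[[[t1, t6], t3], t4], t5], t2]
  sign of t1t6t3t5t4t2 is +1, so it contributes +[[[[[t1, t6], t3], t5], t4], t2]


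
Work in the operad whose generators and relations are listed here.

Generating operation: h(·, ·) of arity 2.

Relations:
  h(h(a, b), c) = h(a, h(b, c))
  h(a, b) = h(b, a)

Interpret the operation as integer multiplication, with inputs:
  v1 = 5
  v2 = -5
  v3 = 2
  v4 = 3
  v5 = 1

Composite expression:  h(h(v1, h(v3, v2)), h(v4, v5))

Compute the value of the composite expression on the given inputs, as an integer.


-150

h(v3, v2) = -10
h(v1, h(v3, v2)) = -50
h(v4, v5) = 3
h(h(v1, h(v3, v2)), h(v4, v5)) = -150


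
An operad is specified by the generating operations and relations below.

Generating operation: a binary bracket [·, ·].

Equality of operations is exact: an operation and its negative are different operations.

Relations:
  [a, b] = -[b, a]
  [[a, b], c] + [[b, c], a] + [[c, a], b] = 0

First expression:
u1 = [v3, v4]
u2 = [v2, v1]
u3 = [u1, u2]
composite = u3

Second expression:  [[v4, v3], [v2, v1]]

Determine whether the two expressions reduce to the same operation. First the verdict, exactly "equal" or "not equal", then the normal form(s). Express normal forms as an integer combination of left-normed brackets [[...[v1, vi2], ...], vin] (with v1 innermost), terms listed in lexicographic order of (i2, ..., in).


not equal; the first gives [[[v1, v2], v3], v4] - [[[v1, v2], v4], v3] and the second -[[[v1, v2], v3], v4] + [[[v1, v2], v4], v3]

The first expression reduces to [[[v1, v2], v3], v4] - [[[v1, v2], v4], v3]
The second expression reduces to -[[[v1, v2], v3], v4] + [[[v1, v2], v4], v3]
They disagree, so not equal.


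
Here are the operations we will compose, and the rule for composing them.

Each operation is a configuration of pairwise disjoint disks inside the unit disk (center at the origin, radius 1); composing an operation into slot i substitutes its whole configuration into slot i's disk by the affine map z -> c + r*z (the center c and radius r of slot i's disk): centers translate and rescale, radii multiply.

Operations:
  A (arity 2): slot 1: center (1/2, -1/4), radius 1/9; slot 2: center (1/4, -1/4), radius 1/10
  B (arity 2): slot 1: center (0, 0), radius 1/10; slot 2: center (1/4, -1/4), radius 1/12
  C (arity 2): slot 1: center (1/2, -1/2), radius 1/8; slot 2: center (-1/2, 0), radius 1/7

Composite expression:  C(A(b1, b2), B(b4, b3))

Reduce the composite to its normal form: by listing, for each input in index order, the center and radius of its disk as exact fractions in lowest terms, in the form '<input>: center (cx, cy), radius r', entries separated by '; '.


b1: center (9/16, -17/32), radius 1/72; b2: center (17/32, -17/32), radius 1/80; b3: center (-13/28, -1/28), radius 1/84; b4: center (-1/2, 0), radius 1/70

Nesting under C composes maps z -> c + r*z down each b-path.
b1: after 2 affine steps, its disk has center (9/16, -17/32), radius 1/72
b2: after 2 affine steps, its disk has center (17/32, -17/32), radius 1/80
b4: after 2 affine steps, its disk has center (-1/2, 0), radius 1/70
b3: after 2 affine steps, its disk has center (-13/28, -1/28), radius 1/84


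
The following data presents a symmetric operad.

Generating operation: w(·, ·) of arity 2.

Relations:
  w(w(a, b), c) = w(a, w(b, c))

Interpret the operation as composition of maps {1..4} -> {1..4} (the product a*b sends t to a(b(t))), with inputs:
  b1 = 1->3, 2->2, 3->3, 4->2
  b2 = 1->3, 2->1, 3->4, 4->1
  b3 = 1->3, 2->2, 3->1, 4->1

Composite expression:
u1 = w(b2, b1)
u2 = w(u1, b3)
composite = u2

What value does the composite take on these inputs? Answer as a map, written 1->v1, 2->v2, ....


1->4, 2->1, 3->4, 4->4

w(b2, b1) = 1->4, 2->1, 3->4, 4->1
w(w(b2, b1), b3) = 1->4, 2->1, 3->4, 4->4


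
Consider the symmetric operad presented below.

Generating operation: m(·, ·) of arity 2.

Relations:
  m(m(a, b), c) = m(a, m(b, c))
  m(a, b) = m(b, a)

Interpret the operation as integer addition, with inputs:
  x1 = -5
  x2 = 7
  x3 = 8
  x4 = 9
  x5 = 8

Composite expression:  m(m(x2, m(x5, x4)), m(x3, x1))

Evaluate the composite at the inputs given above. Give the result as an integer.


27

m(x5, x4) = 17
m(x2, m(x5, x4)) = 24
m(x3, x1) = 3
m(m(x2, m(x5, x4)), m(x3, x1)) = 27
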